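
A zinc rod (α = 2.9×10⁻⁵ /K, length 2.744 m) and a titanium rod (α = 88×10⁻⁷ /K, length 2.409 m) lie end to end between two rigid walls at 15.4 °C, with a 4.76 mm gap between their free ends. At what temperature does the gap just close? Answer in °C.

T = 62.6 °C

Gap closes when ΔL₁ + ΔL₂ = 4.76 mm = 4.76×10⁻³ m
(α₁L₁ + α₂L₂)ΔT = g
α₁L₁ + α₂L₂ = 2.9×10⁻⁵×2.744 + 88×10⁻⁷×2.409 = 1.007752×10⁻⁴ m/K
ΔT = 4.76×10⁻³ / 1.007752×10⁻⁴ = 47.234 K
T = 15.4 + 47.234 = 62.634 °C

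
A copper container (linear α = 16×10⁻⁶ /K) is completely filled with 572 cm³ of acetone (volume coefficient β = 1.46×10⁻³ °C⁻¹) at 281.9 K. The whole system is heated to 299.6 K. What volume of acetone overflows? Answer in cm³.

The container also expands: β_container ≈ 3α = 4.8×10⁻⁵ /K
Net overflow = V₀(β_liq − 3α_cont)ΔT
β − 3α = 1.46×10⁻³ − 4.8×10⁻⁵ = 1.412×10⁻³ /K; ΔT = 17.7 K
ΔV = 572 × 1.412×10⁻³ × 17.7 = 14.3 cm³

14.3 cm³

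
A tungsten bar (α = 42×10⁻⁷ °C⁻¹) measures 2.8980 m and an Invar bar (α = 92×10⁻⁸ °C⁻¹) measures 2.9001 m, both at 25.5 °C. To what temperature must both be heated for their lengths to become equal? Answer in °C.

Equal length when α₁L₁ΔT − α₂L₂ΔT = L₂ − L₁ = 2.10×10⁻³ m
α₁L₁ = 1.21716×10⁻⁵, α₂L₂ = 2.668092×10⁻⁶ → Δ(αL) = 9.503508×10⁻⁶ m/K
ΔT = 2.10×10⁻³ / 9.503508×10⁻⁶ = 220.971 K, so T = 25.5 + 220.971 = 246.471 °C

T = 246.5 °C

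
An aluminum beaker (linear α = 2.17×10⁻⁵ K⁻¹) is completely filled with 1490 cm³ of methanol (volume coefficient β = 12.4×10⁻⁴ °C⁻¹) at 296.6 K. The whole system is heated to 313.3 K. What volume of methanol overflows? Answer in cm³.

The beaker also expands: β_container ≈ 3α = 6.51×10⁻⁵ /K
Net overflow = V₀(β_liq − 3α_cont)ΔT
β − 3α = 1.24×10⁻³ − 6.51×10⁻⁵ = 1.1749×10⁻³ /K; ΔT = 16.7 K
ΔV = 1490 × 1.1749×10⁻³ × 16.7 = 29.2 cm³

29.2 cm³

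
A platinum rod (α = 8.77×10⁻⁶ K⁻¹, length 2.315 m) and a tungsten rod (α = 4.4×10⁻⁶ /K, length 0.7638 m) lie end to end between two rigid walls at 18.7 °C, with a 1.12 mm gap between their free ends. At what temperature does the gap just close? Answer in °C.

T = 66.0 °C

α₁L₁ = 2.030255×10⁻⁵ m/K, α₂L₂ = 3.36072×10⁻⁶ m/K → total 2.366327×10⁻⁵ m/K
ΔT = g/(α₁L₁+α₂L₂) = 1.12×10⁻³ / 2.366327×10⁻⁵ = 47.331 K
T = 18.7 + 47.331 = 66.031 °C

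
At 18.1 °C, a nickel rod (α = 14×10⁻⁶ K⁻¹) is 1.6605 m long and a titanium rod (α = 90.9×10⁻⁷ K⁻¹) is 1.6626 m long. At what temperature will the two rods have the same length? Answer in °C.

L₁(1 + α₁ΔT) = L₂(1 + α₂ΔT) ⇒ ΔT = (L₂ − L₁)/(α₁L₁ − α₂L₂)
L₂ − L₁ = 1.6626 − 1.6605 = 2.10×10⁻³ m
α₁L₁ − α₂L₂ = 14×10⁻⁶×1.6605 − 90.9×10⁻⁷×1.6626 = 8.133966×10⁻⁶ m/K
ΔT = 2.10×10⁻³ / 8.133966×10⁻⁶ = 258.177 K
T = 18.1 + 258.177 = 276.277 °C

T = 276.3 °C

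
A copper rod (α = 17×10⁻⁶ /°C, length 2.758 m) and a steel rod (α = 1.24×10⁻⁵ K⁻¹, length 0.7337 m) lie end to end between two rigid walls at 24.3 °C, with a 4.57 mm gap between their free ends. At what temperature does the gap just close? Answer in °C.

α₁L₁ = 4.6886×10⁻⁵ m/K, α₂L₂ = 9.09788×10⁻⁶ m/K → total 5.598388×10⁻⁵ m/K
ΔT = g/(α₁L₁+α₂L₂) = 4.57×10⁻³ / 5.598388×10⁻⁵ = 81.63 K
T = 24.3 + 81.63 = 105.93 °C

T = 106 °C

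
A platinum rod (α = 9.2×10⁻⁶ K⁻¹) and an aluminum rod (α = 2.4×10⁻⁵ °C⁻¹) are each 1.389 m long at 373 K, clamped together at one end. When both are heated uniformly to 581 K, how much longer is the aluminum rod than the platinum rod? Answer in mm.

ΔT = 208 K
platinum: ΔL = 9.2×10⁻⁶ × 1.389 m × 208 = 2.6580×10⁻³ m = 2.6580 mm
aluminum: ΔL = 2.4×10⁻⁵ × 1.389 m × 208 = 6.9339×10⁻³ m = 6.9339 mm
difference = 6.9339 − 2.6580 = 4.2759 mm

4.28 mm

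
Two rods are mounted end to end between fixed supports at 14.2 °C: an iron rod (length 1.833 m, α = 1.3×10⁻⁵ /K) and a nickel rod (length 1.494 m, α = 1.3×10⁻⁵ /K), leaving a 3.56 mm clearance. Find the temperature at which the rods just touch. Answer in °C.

α₁L₁ = 2.3829×10⁻⁵ m/K, α₂L₂ = 1.9422×10⁻⁵ m/K → total 4.3251×10⁻⁵ m/K
ΔT = g/(α₁L₁+α₂L₂) = 3.56×10⁻³ / 4.3251×10⁻⁵ = 82.310 K
T = 14.2 + 82.310 = 96.510 °C

T = 96.5 °C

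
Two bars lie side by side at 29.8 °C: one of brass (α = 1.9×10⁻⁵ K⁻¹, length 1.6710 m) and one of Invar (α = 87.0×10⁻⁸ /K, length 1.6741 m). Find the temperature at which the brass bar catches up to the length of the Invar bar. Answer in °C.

L₁(1 + α₁ΔT) = L₂(1 + α₂ΔT) ⇒ ΔT = (L₂ − L₁)/(α₁L₁ − α₂L₂)
L₂ − L₁ = 1.6741 − 1.6710 = 3.10×10⁻³ m
α₁L₁ − α₂L₂ = 1.9×10⁻⁵×1.6710 − 87.0×10⁻⁸×1.6741 = 3.0292533×10⁻⁵ m/K
ΔT = 3.10×10⁻³ / 3.0292533×10⁻⁵ = 102.335 K
T = 29.8 + 102.335 = 132.135 °C

T = 132.1 °C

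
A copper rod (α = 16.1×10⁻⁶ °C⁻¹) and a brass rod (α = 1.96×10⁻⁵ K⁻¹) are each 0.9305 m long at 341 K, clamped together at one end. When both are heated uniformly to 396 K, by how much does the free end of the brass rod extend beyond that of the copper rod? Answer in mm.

ΔT = 55 K
copper: ΔL = 16.1×10⁻⁶ × 0.9305 m × 55 = 8.2396×10⁻⁴ m = 0.82396 mm
brass: ΔL = 1.96×10⁻⁵ × 0.9305 m × 55 = 1.0031×10⁻³ m = 1.0031 mm
difference = 1.0031 − 0.82396 = 0.17914 mm

0.179 mm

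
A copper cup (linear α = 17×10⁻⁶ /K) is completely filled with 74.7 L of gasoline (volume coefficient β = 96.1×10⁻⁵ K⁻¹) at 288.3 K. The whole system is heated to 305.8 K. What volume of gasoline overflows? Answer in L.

The cup also expands: β_container ≈ 3α = 5.1×10⁻⁵ /K
Net overflow = V₀(β_liq − 3α_cont)ΔT
β − 3α = 9.61×10⁻⁴ − 5.1×10⁻⁵ = 9.10×10⁻⁴ /K; ΔT = 17.5 K
ΔV = 74.7 × 9.10×10⁻⁴ × 17.5 = 1.19 L

1.19 L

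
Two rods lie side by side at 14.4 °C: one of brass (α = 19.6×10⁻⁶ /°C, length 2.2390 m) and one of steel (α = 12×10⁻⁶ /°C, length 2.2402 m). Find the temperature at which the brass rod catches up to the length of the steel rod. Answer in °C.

Equal length when α₁L₁ΔT − α₂L₂ΔT = L₂ − L₁ = 1.20×10⁻³ m
α₁L₁ = 4.38844×10⁻⁵, α₂L₂ = 2.68824×10⁻⁵ → Δ(αL) = 1.7002×10⁻⁵ m/K
ΔT = 1.20×10⁻³ / 1.7002×10⁻⁵ = 70.5799 K, so T = 14.4 + 70.5799 = 84.9799 °C

T = 84.98 °C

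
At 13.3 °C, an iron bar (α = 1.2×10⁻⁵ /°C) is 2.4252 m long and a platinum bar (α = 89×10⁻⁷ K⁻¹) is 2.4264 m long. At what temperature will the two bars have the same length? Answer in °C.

T = 173.1 °C

Equal length when α₁L₁ΔT − α₂L₂ΔT = L₂ − L₁ = 1.20×10⁻³ m
α₁L₁ = 2.91024×10⁻⁵, α₂L₂ = 2.159496×10⁻⁵ → Δ(αL) = 7.50744×10⁻⁶ m/K
ΔT = 1.20×10⁻³ / 7.50744×10⁻⁶ = 159.841 K, so T = 13.3 + 159.841 = 173.141 °C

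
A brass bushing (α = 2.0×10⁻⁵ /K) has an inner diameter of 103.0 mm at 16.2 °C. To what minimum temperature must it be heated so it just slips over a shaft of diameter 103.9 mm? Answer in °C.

T = 453 °C

Required Δd = 103.9 − 103.0 = 0.9 mm
Δd = αd₀ΔT ⇒ ΔT = Δd/(αd₀) = 0.9 / (2.0×10⁻⁵ × 103.0) = 436.89 K
T_min = 16.2 + 436.89 = 453.09 °C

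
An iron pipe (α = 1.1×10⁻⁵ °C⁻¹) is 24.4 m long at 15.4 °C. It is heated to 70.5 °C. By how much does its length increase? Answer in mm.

|ΔT| = |70.5 − 15.4| = 55.1 K
ΔL = αL₀ΔT = (1.1×10⁻⁵)(24.4)(55.1) = 1.48×10⁻² m

ΔL = 14.8 mm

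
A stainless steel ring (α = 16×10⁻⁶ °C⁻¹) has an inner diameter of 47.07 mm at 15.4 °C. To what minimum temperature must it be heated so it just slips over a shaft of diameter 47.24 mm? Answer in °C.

T = 241 °C

Required Δd = 47.24 − 47.07 = 0.17 mm
Δd = αd₀ΔT ⇒ ΔT = Δd/(αd₀) = 0.17 / (16×10⁻⁶ × 47.07) = 225.73 K
T_min = 15.4 + 225.73 = 241.13 °C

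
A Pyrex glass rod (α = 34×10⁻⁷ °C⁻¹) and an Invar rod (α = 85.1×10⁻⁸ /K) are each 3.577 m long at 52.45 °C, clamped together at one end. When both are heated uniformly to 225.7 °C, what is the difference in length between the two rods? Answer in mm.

ΔT = 173.25 K
Pyrex glass: ΔL = 34×10⁻⁷ × 3.577 m × 173.25 = 2.1070×10⁻³ m = 2.1070 mm
Invar: ΔL = 85.1×10⁻⁸ × 3.577 m × 173.25 = 5.2738×10⁻⁴ m = 0.52738 mm
difference = 2.1070 − 0.52738 = 1.57962 mm

1.58 mm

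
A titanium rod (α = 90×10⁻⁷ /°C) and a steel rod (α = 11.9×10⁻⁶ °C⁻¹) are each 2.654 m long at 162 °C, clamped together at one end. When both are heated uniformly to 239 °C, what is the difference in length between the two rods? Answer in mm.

ΔT = 77 K
titanium: ΔL = 90×10⁻⁷ × 2.654 m × 77 = 1.8392×10⁻³ m = 1.8392 mm
steel: ΔL = 11.9×10⁻⁶ × 2.654 m × 77 = 2.4319×10⁻³ m = 2.4319 mm
difference = 2.4319 − 1.8392 = 0.5927 mm

0.593 mm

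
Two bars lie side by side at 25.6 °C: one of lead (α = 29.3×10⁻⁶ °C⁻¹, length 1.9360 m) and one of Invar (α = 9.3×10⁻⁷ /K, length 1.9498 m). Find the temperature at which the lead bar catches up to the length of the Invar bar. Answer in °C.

Equal length when α₁L₁ΔT − α₂L₂ΔT = L₂ − L₁ = 1.38×10⁻² m
α₁L₁ = 5.67248×10⁻⁵, α₂L₂ = 1.813314×10⁻⁶ → Δ(αL) = 5.4911486×10⁻⁵ m/K
ΔT = 1.38×10⁻² / 5.4911486×10⁻⁵ = 251.314 K, so T = 25.6 + 251.314 = 276.914 °C

T = 276.9 °C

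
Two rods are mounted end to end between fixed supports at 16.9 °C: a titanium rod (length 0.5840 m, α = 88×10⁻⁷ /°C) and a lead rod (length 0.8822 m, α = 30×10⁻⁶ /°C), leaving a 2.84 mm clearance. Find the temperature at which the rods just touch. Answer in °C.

T = 107 °C

Gap closes when ΔL₁ + ΔL₂ = 2.84 mm = 2.84×10⁻³ m
(α₁L₁ + α₂L₂)ΔT = g
α₁L₁ + α₂L₂ = 88×10⁻⁷×0.5840 + 30×10⁻⁶×0.8822 = 3.16052×10⁻⁵ m/K
ΔT = 2.84×10⁻³ / 3.16052×10⁻⁵ = 89.86 K
T = 16.9 + 89.86 = 106.76 °C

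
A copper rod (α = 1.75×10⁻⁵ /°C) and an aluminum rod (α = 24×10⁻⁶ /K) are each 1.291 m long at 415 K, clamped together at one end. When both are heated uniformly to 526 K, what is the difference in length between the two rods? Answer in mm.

0.931 mm

ΔT = 111 K
copper: ΔL = 1.75×10⁻⁵ × 1.291 m × 111 = 2.5078×10⁻³ m = 2.5078 mm
aluminum: ΔL = 24×10⁻⁶ × 1.291 m × 111 = 3.4392×10⁻³ m = 3.4392 mm
difference = 3.4392 − 2.5078 = 0.9314 mm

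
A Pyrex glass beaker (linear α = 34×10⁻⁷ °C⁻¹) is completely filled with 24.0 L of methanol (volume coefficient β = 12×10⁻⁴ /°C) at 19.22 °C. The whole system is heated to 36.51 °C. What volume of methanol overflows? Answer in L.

0.494 L

The beaker also expands: β_container ≈ 3α = 1.02×10⁻⁵ /K
Net overflow = V₀(β_liq − 3α_cont)ΔT
β − 3α = 1.20×10⁻³ − 1.02×10⁻⁵ = 1.1898×10⁻³ /K; ΔT = 17.29 K
ΔV = 24.0 × 1.1898×10⁻³ × 17.29 = 0.494 L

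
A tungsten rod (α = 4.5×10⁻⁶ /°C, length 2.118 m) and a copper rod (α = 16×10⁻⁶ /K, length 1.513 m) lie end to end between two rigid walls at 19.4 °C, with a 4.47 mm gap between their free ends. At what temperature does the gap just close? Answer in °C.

Gap closes when ΔL₁ + ΔL₂ = 4.47 mm = 4.47×10⁻³ m
(α₁L₁ + α₂L₂)ΔT = g
α₁L₁ + α₂L₂ = 4.5×10⁻⁶×2.118 + 16×10⁻⁶×1.513 = 3.3739×10⁻⁵ m/K
ΔT = 4.47×10⁻³ / 3.3739×10⁻⁵ = 132.49 K
T = 19.4 + 132.49 = 151.89 °C

T = 152 °C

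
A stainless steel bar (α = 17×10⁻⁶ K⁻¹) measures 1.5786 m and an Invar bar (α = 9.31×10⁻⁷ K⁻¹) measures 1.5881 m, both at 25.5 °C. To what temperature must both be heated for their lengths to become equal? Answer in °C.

T = 400.1 °C

Equal length when α₁L₁ΔT − α₂L₂ΔT = L₂ − L₁ = 9.50×10⁻³ m
α₁L₁ = 2.68362×10⁻⁵, α₂L₂ = 1.4785211×10⁻⁶ → Δ(αL) = 2.53576789×10⁻⁵ m/K
ΔT = 9.50×10⁻³ / 2.53576789×10⁻⁵ = 374.640 K, so T = 25.5 + 374.640 = 400.140 °C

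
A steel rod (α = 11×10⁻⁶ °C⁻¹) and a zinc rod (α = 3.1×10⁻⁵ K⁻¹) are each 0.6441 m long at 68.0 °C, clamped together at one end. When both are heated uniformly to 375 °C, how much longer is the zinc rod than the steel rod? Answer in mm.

ΔT = 307.0 K
steel: ΔL = 11×10⁻⁶ × 0.6441 m × 307.0 = 2.1751×10⁻³ m = 2.1751 mm
zinc: ΔL = 3.1×10⁻⁵ × 0.6441 m × 307.0 = 6.1299×10⁻³ m = 6.1299 mm
difference = 6.1299 − 2.1751 = 3.9548 mm

3.95 mm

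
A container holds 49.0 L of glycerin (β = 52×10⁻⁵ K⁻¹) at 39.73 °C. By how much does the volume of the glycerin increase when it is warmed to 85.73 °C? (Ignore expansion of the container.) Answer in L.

|ΔT| = |85.73 − 39.73| = 46.00 K
ΔV = βV₀ΔT = (52×10⁻⁵)(49.0)(46.00) = 1.17 L

ΔV = 1.17 L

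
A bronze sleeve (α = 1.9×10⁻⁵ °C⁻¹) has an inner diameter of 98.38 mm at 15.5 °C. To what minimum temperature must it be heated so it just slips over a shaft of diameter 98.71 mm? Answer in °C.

T = 192 °C

Required Δd = 98.71 − 98.38 = 0.33 mm
Δd = αd₀ΔT ⇒ ΔT = Δd/(αd₀) = 0.33 / (1.9×10⁻⁵ × 98.38) = 176.54 K
T_min = 15.5 + 176.54 = 192.04 °C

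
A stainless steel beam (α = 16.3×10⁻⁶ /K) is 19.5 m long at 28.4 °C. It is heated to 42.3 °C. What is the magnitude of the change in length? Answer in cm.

|ΔT| = |42.3 − 28.4| = 13.9 K
ΔL = αL₀ΔT = (16.3×10⁻⁶)(19.5)(13.9) = 4.42×10⁻³ m

ΔL = 0.442 cm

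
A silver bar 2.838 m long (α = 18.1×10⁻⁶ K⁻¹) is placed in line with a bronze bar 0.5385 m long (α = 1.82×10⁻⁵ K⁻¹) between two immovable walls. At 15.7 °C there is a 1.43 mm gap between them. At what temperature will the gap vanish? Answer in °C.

T = 39.1 °C

Gap closes when ΔL₁ + ΔL₂ = 1.43 mm = 1.43×10⁻³ m
(α₁L₁ + α₂L₂)ΔT = g
α₁L₁ + α₂L₂ = 18.1×10⁻⁶×2.838 + 1.82×10⁻⁵×0.5385 = 6.11685×10⁻⁵ m/K
ΔT = 1.43×10⁻³ / 6.11685×10⁻⁵ = 23.378 K
T = 15.7 + 23.378 = 39.078 °C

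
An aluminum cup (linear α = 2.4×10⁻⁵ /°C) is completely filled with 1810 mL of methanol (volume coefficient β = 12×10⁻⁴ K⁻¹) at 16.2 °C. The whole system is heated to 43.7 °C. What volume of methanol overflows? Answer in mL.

The cup also expands: β_container ≈ 3α = 7.2×10⁻⁵ /K
Net overflow = V₀(β_liq − 3α_cont)ΔT
β − 3α = 1.20×10⁻³ − 7.2×10⁻⁵ = 1.128×10⁻³ /K; ΔT = 27.5 K
ΔV = 1810 × 1.128×10⁻³ × 27.5 = 56.1 mL

56.1 mL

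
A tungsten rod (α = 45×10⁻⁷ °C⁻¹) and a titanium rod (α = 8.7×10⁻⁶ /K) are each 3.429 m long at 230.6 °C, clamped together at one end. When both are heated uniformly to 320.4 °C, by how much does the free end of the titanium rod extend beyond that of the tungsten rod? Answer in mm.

ΔT = 89.8 K
tungsten: ΔL = 45×10⁻⁷ × 3.429 m × 89.8 = 1.3857×10⁻³ m = 1.3857 mm
titanium: ΔL = 8.7×10⁻⁶ × 3.429 m × 89.8 = 2.6789×10⁻³ m = 2.6789 mm
difference = 2.6789 − 1.3857 = 1.2932 mm

1.29 mm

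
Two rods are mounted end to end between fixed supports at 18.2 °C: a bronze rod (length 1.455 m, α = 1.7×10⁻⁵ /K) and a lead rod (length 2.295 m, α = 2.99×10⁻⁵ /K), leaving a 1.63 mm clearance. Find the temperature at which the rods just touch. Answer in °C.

α₁L₁ = 2.4735×10⁻⁵ m/K, α₂L₂ = 6.86205×10⁻⁵ m/K → total 9.33555×10⁻⁵ m/K
ΔT = g/(α₁L₁+α₂L₂) = 1.63×10⁻³ / 9.33555×10⁻⁵ = 17.460 K
T = 18.2 + 17.460 = 35.660 °C

T = 35.7 °C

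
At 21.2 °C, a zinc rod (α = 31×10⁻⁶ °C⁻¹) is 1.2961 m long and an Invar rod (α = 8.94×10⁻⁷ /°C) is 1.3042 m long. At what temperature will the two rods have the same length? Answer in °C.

L₁(1 + α₁ΔT) = L₂(1 + α₂ΔT) ⇒ ΔT = (L₂ − L₁)/(α₁L₁ − α₂L₂)
L₂ − L₁ = 1.3042 − 1.2961 = 8.10×10⁻³ m
α₁L₁ − α₂L₂ = 31×10⁻⁶×1.2961 − 8.94×10⁻⁷×1.3042 = 3.90131452×10⁻⁵ m/K
ΔT = 8.10×10⁻³ / 3.90131452×10⁻⁵ = 207.622 K
T = 21.2 + 207.622 = 228.822 °C

T = 228.8 °C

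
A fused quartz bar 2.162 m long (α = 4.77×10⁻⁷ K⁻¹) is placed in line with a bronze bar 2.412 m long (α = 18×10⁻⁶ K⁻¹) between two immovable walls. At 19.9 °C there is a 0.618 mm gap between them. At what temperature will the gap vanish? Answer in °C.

T = 33.8 °C

α₁L₁ = 1.031274×10⁻⁶ m/K, α₂L₂ = 4.3416×10⁻⁵ m/K → total 4.4447274×10⁻⁵ m/K
ΔT = g/(α₁L₁+α₂L₂) = 6.18×10⁻⁴ / 4.4447274×10⁻⁵ = 13.904 K
T = 19.9 + 13.904 = 33.804 °C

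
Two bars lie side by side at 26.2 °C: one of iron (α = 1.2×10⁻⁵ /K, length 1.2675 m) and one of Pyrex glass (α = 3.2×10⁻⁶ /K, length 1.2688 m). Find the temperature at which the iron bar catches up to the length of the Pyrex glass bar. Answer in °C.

T = 142.8 °C

L₁(1 + α₁ΔT) = L₂(1 + α₂ΔT) ⇒ ΔT = (L₂ − L₁)/(α₁L₁ − α₂L₂)
L₂ − L₁ = 1.2688 − 1.2675 = 1.30×10⁻³ m
α₁L₁ − α₂L₂ = 1.2×10⁻⁵×1.2675 − 3.2×10⁻⁶×1.2688 = 1.114984×10⁻⁵ m/K
ΔT = 1.30×10⁻³ / 1.114984×10⁻⁵ = 116.594 K
T = 26.2 + 116.594 = 142.794 °C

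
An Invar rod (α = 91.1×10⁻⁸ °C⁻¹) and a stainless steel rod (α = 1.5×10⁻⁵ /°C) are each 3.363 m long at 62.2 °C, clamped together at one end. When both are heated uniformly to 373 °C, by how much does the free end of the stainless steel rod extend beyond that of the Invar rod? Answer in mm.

ΔT = 310.8 K
Invar: ΔL = 91.1×10⁻⁸ × 3.363 m × 310.8 = 9.5220×10⁻⁴ m = 0.95220 mm
stainless steel: ΔL = 1.5×10⁻⁵ × 3.363 m × 310.8 = 1.5678×10⁻² m = 15.678 mm
difference = 15.678 − 0.95220 = 14.7258 mm

14.7 mm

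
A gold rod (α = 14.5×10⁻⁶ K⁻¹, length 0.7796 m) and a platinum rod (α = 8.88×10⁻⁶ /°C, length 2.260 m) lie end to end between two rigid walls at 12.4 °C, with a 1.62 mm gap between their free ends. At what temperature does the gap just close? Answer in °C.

T = 64.0 °C

α₁L₁ = 1.13042×10⁻⁵ m/K, α₂L₂ = 2.00688×10⁻⁵ m/K → total 3.1373×10⁻⁵ m/K
ΔT = g/(α₁L₁+α₂L₂) = 1.62×10⁻³ / 3.1373×10⁻⁵ = 51.637 K
T = 12.4 + 51.637 = 64.037 °C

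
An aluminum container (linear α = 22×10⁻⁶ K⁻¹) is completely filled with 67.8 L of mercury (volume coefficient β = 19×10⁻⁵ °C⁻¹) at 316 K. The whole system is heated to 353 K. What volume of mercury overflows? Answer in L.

0.311 L

The container also expands: β_container ≈ 3α = 6.6×10⁻⁵ /K
Net overflow = V₀(β_liq − 3α_cont)ΔT
β − 3α = 1.90×10⁻⁴ − 6.6×10⁻⁵ = 1.24×10⁻⁴ /K; ΔT = 37 K
ΔV = 67.8 × 1.24×10⁻⁴ × 37 = 0.311 L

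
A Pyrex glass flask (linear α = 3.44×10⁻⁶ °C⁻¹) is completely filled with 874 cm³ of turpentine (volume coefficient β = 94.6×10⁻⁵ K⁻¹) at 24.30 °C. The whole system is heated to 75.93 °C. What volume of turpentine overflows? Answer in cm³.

The flask also expands: β_container ≈ 3α = 1.032×10⁻⁵ /K
Net overflow = V₀(β_liq − 3α_cont)ΔT
β − 3α = 9.46×10⁻⁴ − 1.032×10⁻⁵ = 9.3568×10⁻⁴ /K; ΔT = 51.63 K
ΔV = 874 × 9.3568×10⁻⁴ × 51.63 = 42.2 cm³

42.2 cm³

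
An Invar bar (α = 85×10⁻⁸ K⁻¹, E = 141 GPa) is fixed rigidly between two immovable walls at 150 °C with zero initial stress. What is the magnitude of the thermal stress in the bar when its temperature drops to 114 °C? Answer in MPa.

Fully constrained: the free strain ε = αΔT is blocked, so σ = Eε = EαΔT.
|ΔT| = 36 K
σ = 141×10⁹ × 85×10⁻⁸ × 36 = 4.31×10⁶ Pa

σ = 4.31 MPa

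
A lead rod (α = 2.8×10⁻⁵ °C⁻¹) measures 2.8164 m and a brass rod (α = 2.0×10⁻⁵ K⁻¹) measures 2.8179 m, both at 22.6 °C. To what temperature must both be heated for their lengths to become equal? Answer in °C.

Equal length when α₁L₁ΔT − α₂L₂ΔT = L₂ − L₁ = 1.50×10⁻³ m
α₁L₁ = 7.88592×10⁻⁵, α₂L₂ = 5.6358×10⁻⁵ → Δ(αL) = 2.25012×10⁻⁵ m/K
ΔT = 1.50×10⁻³ / 2.25012×10⁻⁵ = 66.6631 K, so T = 22.6 + 66.6631 = 89.2631 °C

T = 89.26 °C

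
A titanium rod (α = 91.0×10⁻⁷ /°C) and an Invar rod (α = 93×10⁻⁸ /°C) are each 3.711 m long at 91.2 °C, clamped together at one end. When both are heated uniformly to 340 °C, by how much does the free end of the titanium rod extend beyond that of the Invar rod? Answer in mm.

ΔT = 248.8 K
titanium: ΔL = 91.0×10⁻⁷ × 3.711 m × 248.8 = 8.4020×10⁻³ m = 8.4020 mm
Invar: ΔL = 93×10⁻⁸ × 3.711 m × 248.8 = 8.5867×10⁻⁴ m = 0.85867 mm
difference = 8.4020 − 0.85867 = 7.54333 mm

7.54 mm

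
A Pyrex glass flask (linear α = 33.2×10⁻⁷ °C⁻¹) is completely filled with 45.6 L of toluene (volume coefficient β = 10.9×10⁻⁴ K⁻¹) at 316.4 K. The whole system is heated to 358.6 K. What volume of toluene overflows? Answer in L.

2.08 L

The flask also expands: β_container ≈ 3α = 9.96×10⁻⁶ /K
Net overflow = V₀(β_liq − 3α_cont)ΔT
β − 3α = 1.09×10⁻³ − 9.96×10⁻⁶ = 1.08004×10⁻³ /K; ΔT = 42.2 K
ΔV = 45.6 × 1.08004×10⁻³ × 42.2 = 2.08 L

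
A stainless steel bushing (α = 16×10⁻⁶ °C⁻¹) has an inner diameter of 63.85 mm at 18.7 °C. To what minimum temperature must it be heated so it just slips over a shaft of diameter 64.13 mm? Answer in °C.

Required Δd = 64.13 − 63.85 = 0.28 mm
Δd = αd₀ΔT ⇒ ΔT = Δd/(αd₀) = 0.28 / (16×10⁻⁶ × 63.85) = 274.08 K
T_min = 18.7 + 274.08 = 292.78 °C

T = 293 °C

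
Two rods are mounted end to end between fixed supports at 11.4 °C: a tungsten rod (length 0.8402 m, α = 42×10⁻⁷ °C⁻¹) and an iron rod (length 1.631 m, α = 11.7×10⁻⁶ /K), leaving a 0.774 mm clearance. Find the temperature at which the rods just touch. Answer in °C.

T = 45.6 °C

Gap closes when ΔL₁ + ΔL₂ = 0.774 mm = 7.74×10⁻⁴ m
(α₁L₁ + α₂L₂)ΔT = g
α₁L₁ + α₂L₂ = 42×10⁻⁷×0.8402 + 11.7×10⁻⁶×1.631 = 2.261154×10⁻⁵ m/K
ΔT = 7.74×10⁻⁴ / 2.261154×10⁻⁵ = 34.230 K
T = 11.4 + 34.230 = 45.630 °C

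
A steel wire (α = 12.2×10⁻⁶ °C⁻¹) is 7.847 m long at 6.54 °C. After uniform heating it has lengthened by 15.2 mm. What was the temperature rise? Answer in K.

ΔT = 159 K

ΔL = αL₀ΔT ⇒ ΔT = ΔL / (αL₀)
ΔT = 15.2×10⁻³ m / (12.2×10⁻⁶ × 7.847 m) = 158.77 K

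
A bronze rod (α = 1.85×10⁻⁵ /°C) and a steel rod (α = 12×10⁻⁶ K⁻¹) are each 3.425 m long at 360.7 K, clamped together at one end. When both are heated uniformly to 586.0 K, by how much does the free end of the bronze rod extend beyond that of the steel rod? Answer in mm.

5.02 mm

ΔT = 225.3 K
bronze: ΔL = 1.85×10⁻⁵ × 3.425 m × 225.3 = 1.4276×10⁻² m = 14.276 mm
steel: ΔL = 12×10⁻⁶ × 3.425 m × 225.3 = 9.2598×10⁻³ m = 9.2598 mm
difference = 14.276 − 9.2598 = 5.0162 mm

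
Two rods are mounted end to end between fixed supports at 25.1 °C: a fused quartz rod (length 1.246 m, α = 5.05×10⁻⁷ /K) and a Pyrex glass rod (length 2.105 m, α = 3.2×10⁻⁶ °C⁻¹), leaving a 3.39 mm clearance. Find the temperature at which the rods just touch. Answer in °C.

T = 485 °C

Gap closes when ΔL₁ + ΔL₂ = 3.39 mm = 3.39×10⁻³ m
(α₁L₁ + α₂L₂)ΔT = g
α₁L₁ + α₂L₂ = 5.05×10⁻⁷×1.246 + 3.2×10⁻⁶×2.105 = 7.36523×10⁻⁶ m/K
ΔT = 3.39×10⁻³ / 7.36523×10⁻⁶ = 460.27 K
T = 25.1 + 460.27 = 485.37 °C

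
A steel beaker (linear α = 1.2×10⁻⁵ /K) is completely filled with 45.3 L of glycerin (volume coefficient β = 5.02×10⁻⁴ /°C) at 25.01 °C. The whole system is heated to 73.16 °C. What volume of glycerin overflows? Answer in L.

The beaker also expands: β_container ≈ 3α = 3.6×10⁻⁵ /K
Net overflow = V₀(β_liq − 3α_cont)ΔT
β − 3α = 5.02×10⁻⁴ − 3.6×10⁻⁵ = 4.66×10⁻⁴ /K; ΔT = 48.15 K
ΔV = 45.3 × 4.66×10⁻⁴ × 48.15 = 1.02 L

1.02 L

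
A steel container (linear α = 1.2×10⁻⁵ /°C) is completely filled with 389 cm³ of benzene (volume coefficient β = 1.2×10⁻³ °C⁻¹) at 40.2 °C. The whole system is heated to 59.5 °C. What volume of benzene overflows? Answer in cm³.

The container also expands: β_container ≈ 3α = 3.6×10⁻⁵ /K
Net overflow = V₀(β_liq − 3α_cont)ΔT
β − 3α = 1.20×10⁻³ − 3.6×10⁻⁵ = 1.164×10⁻³ /K; ΔT = 19.3 K
ΔV = 389 × 1.164×10⁻³ × 19.3 = 8.74 cm³

8.74 cm³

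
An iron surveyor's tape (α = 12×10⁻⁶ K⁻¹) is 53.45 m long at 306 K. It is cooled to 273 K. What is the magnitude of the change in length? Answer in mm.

ΔL = 21.2 mm

|ΔT| = |273 − 306| = 33 K
ΔL = αL₀ΔT = (12×10⁻⁶)(53.45)(33) = 2.12×10⁻² m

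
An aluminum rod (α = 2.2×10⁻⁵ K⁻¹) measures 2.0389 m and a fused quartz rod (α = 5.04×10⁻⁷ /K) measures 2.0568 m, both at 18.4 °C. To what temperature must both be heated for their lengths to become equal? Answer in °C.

Equal length when α₁L₁ΔT − α₂L₂ΔT = L₂ − L₁ = 1.79×10⁻² m
α₁L₁ = 4.48558×10⁻⁵, α₂L₂ = 1.0366272×10⁻⁶ → Δ(αL) = 4.38191728×10⁻⁵ m/K
ΔT = 1.79×10⁻² / 4.38191728×10⁻⁵ = 408.497 K, so T = 18.4 + 408.497 = 426.897 °C

T = 426.9 °C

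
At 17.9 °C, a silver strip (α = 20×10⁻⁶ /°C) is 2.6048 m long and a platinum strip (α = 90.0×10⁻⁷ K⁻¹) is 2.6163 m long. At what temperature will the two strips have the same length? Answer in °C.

Equal length when α₁L₁ΔT − α₂L₂ΔT = L₂ − L₁ = 1.15×10⁻² m
α₁L₁ = 5.2096×10⁻⁵, α₂L₂ = 2.35467×10⁻⁵ → Δ(αL) = 2.85493×10⁻⁵ m/K
ΔT = 1.15×10⁻² / 2.85493×10⁻⁵ = 402.812 K, so T = 17.9 + 402.812 = 420.712 °C

T = 420.7 °C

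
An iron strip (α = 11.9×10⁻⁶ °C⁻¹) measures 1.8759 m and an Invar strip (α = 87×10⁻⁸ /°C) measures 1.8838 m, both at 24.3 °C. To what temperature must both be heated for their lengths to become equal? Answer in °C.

Equal length when α₁L₁ΔT − α₂L₂ΔT = L₂ − L₁ = 7.90×10⁻³ m
α₁L₁ = 2.232321×10⁻⁵, α₂L₂ = 1.638906×10⁻⁶ → Δ(αL) = 2.0684304×10⁻⁵ m/K
ΔT = 7.90×10⁻³ / 2.0684304×10⁻⁵ = 381.932 K, so T = 24.3 + 381.932 = 406.232 °C

T = 406.2 °C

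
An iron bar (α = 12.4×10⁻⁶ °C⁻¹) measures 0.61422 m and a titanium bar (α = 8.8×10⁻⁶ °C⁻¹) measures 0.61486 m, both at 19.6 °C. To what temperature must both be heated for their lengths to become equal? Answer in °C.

T = 309.8 °C

Equal length when α₁L₁ΔT − α₂L₂ΔT = L₂ − L₁ = 6.40×10⁻⁴ m
α₁L₁ = 7.616328×10⁻⁶, α₂L₂ = 5.410768×10⁻⁶ → Δ(αL) = 2.20556×10⁻⁶ m/K
ΔT = 6.40×10⁻⁴ / 2.20556×10⁻⁶ = 290.176 K, so T = 19.6 + 290.176 = 309.776 °C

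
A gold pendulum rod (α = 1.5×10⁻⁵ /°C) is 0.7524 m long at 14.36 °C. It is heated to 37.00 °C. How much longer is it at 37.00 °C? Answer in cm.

|ΔT| = |37.00 − 14.36| = 22.64 K
ΔL = αL₀ΔT = (1.5×10⁻⁵)(0.7524)(22.64) = 2.56×10⁻⁴ m

ΔL = 0.0256 cm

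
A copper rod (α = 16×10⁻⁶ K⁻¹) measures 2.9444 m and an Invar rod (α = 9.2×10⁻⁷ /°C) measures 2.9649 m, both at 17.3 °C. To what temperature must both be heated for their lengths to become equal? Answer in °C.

T = 479.2 °C

L₁(1 + α₁ΔT) = L₂(1 + α₂ΔT) ⇒ ΔT = (L₂ − L₁)/(α₁L₁ − α₂L₂)
L₂ − L₁ = 2.9649 − 2.9444 = 2.05×10⁻² m
α₁L₁ − α₂L₂ = 16×10⁻⁶×2.9444 − 9.2×10⁻⁷×2.9649 = 4.4382692×10⁻⁵ m/K
ΔT = 2.05×10⁻² / 4.4382692×10⁻⁵ = 461.892 K
T = 17.3 + 461.892 = 479.192 °C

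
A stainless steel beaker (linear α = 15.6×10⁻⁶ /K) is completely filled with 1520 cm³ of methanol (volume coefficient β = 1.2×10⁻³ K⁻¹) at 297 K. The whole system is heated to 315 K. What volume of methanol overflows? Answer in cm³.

The beaker also expands: β_container ≈ 3α = 4.68×10⁻⁵ /K
Net overflow = V₀(β_liq − 3α_cont)ΔT
β − 3α = 1.20×10⁻³ − 4.68×10⁻⁵ = 1.1532×10⁻³ /K; ΔT = 18 K
ΔV = 1520 × 1.1532×10⁻³ × 18 = 31.6 cm³

31.6 cm³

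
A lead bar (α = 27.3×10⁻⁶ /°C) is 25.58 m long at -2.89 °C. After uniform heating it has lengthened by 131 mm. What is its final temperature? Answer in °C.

T = 185 °C

ΔL = αL₀ΔT ⇒ ΔT = ΔL / (αL₀)
ΔT = 131×10⁻³ m / (27.3×10⁻⁶ × 25.58 m) = 187.59 K
T = -2.89 + 187.59 = 184.70 °C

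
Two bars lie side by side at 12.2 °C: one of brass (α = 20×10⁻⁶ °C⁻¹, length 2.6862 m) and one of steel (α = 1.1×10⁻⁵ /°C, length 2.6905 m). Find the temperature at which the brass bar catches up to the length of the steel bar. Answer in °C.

T = 190.4 °C

Equal length when α₁L₁ΔT − α₂L₂ΔT = L₂ − L₁ = 4.30×10⁻³ m
α₁L₁ = 5.3724×10⁻⁵, α₂L₂ = 2.95955×10⁻⁵ → Δ(αL) = 2.41285×10⁻⁵ m/K
ΔT = 4.30×10⁻³ / 2.41285×10⁻⁵ = 178.212 K, so T = 12.2 + 178.212 = 190.412 °C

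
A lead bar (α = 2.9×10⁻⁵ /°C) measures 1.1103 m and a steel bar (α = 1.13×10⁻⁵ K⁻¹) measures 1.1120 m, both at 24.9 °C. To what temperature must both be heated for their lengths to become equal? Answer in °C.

Equal length when α₁L₁ΔT − α₂L₂ΔT = L₂ − L₁ = 1.70×10⁻³ m
α₁L₁ = 3.21987×10⁻⁵, α₂L₂ = 1.25656×10⁻⁵ → Δ(αL) = 1.96331×10⁻⁵ m/K
ΔT = 1.70×10⁻³ / 1.96331×10⁻⁵ = 86.588 K, so T = 24.9 + 86.588 = 111.488 °C

T = 111.5 °C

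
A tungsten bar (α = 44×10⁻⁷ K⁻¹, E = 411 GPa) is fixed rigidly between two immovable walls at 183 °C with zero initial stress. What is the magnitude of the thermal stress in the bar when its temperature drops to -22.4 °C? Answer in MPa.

Fully constrained: the free strain ε = αΔT is blocked, so σ = Eε = EαΔT.
|ΔT| = 205.4 K
σ = 411×10⁹ × 44×10⁻⁷ × 205.4 = 3.71×10⁸ Pa

σ = 371 MPa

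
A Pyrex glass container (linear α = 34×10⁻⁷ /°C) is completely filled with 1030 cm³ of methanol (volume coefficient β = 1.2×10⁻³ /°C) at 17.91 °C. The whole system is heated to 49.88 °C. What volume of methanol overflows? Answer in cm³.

The container also expands: β_container ≈ 3α = 1.02×10⁻⁵ /K
Net overflow = V₀(β_liq − 3α_cont)ΔT
β − 3α = 1.20×10⁻³ − 1.02×10⁻⁵ = 1.1898×10⁻³ /K; ΔT = 31.97 K
ΔV = 1030 × 1.1898×10⁻³ × 31.97 = 39.2 cm³

39.2 cm³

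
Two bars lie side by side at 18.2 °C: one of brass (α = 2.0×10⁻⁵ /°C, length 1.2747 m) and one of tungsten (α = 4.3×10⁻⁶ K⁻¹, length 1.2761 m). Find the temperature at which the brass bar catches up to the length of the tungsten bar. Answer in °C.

T = 88.18 °C

L₁(1 + α₁ΔT) = L₂(1 + α₂ΔT) ⇒ ΔT = (L₂ − L₁)/(α₁L₁ − α₂L₂)
L₂ − L₁ = 1.2761 − 1.2747 = 1.40×10⁻³ m
α₁L₁ − α₂L₂ = 2.0×10⁻⁵×1.2747 − 4.3×10⁻⁶×1.2761 = 2.000677×10⁻⁵ m/K
ΔT = 1.40×10⁻³ / 2.000677×10⁻⁵ = 69.9763 K
T = 18.2 + 69.9763 = 88.1763 °C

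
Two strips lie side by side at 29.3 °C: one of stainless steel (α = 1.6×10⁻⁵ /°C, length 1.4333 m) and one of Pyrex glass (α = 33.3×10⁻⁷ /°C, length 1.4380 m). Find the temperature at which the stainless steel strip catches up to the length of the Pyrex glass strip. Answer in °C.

Equal length when α₁L₁ΔT − α₂L₂ΔT = L₂ − L₁ = 4.70×10⁻³ m
α₁L₁ = 2.29328×10⁻⁵, α₂L₂ = 4.78854×10⁻⁶ → Δ(αL) = 1.814426×10⁻⁵ m/K
ΔT = 4.70×10⁻³ / 1.814426×10⁻⁵ = 259.035 K, so T = 29.3 + 259.035 = 288.335 °C

T = 288.3 °C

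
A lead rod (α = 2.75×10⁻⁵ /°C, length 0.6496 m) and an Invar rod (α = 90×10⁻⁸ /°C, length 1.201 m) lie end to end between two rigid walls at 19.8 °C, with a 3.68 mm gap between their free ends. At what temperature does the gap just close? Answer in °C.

T = 214 °C

Gap closes when ΔL₁ + ΔL₂ = 3.68 mm = 3.68×10⁻³ m
(α₁L₁ + α₂L₂)ΔT = g
α₁L₁ + α₂L₂ = 2.75×10⁻⁵×0.6496 + 90×10⁻⁸×1.201 = 1.89449×10⁻⁵ m/K
ΔT = 3.68×10⁻³ / 1.89449×10⁻⁵ = 194.25 K
T = 19.8 + 194.25 = 214.05 °C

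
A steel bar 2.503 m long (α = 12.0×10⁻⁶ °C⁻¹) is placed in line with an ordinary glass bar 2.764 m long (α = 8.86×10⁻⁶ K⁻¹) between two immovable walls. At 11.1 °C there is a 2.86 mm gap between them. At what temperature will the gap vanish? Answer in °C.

Gap closes when ΔL₁ + ΔL₂ = 2.86 mm = 2.86×10⁻³ m
(α₁L₁ + α₂L₂)ΔT = g
α₁L₁ + α₂L₂ = 12.0×10⁻⁶×2.503 + 8.86×10⁻⁶×2.764 = 5.452504×10⁻⁵ m/K
ΔT = 2.86×10⁻³ / 5.452504×10⁻⁵ = 52.453 K
T = 11.1 + 52.453 = 63.553 °C

T = 63.6 °C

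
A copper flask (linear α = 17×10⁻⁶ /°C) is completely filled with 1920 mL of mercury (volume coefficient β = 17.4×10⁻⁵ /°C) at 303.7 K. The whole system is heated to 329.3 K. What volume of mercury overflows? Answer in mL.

The flask also expands: β_container ≈ 3α = 5.1×10⁻⁵ /K
Net overflow = V₀(β_liq − 3α_cont)ΔT
β − 3α = 1.74×10⁻⁴ − 5.1×10⁻⁵ = 1.23×10⁻⁴ /K; ΔT = 25.6 K
ΔV = 1920 × 1.23×10⁻⁴ × 25.6 = 6.05 mL

6.05 mL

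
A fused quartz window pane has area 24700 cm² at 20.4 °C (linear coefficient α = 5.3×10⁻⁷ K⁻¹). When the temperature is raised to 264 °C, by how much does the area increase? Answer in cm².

Area coefficient ≈ 2α; |ΔT| = 243.6 K
ΔA = 2αA₀ΔT = 2(5.3×10⁻⁷)(24700)(243.6) = 6.38 cm²

ΔA = 6.38 cm²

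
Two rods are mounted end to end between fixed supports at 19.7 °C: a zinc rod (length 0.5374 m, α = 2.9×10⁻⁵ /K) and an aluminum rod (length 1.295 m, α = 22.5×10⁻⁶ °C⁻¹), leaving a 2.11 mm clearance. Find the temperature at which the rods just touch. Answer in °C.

T = 66.9 °C

α₁L₁ = 1.55846×10⁻⁵ m/K, α₂L₂ = 2.91375×10⁻⁵ m/K → total 4.47221×10⁻⁵ m/K
ΔT = g/(α₁L₁+α₂L₂) = 2.11×10⁻³ / 4.47221×10⁻⁵ = 47.180 K
T = 19.7 + 47.180 = 66.880 °C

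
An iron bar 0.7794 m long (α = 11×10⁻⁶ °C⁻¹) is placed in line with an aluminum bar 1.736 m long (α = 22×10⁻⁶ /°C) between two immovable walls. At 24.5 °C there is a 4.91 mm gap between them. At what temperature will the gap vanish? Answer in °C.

α₁L₁ = 8.5734×10⁻⁶ m/K, α₂L₂ = 3.8192×10⁻⁵ m/K → total 4.67654×10⁻⁵ m/K
ΔT = g/(α₁L₁+α₂L₂) = 4.91×10⁻³ / 4.67654×10⁻⁵ = 104.99 K
T = 24.5 + 104.99 = 129.49 °C

T = 129 °C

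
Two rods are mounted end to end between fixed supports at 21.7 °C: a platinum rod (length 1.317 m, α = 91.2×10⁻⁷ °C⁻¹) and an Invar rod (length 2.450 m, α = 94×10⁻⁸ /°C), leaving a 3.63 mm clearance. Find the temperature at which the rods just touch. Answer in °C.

T = 275 °C

Gap closes when ΔL₁ + ΔL₂ = 3.63 mm = 3.63×10⁻³ m
(α₁L₁ + α₂L₂)ΔT = g
α₁L₁ + α₂L₂ = 91.2×10⁻⁷×1.317 + 94×10⁻⁸×2.450 = 1.431404×10⁻⁵ m/K
ΔT = 3.63×10⁻³ / 1.431404×10⁻⁵ = 253.60 K
T = 21.7 + 253.60 = 275.30 °C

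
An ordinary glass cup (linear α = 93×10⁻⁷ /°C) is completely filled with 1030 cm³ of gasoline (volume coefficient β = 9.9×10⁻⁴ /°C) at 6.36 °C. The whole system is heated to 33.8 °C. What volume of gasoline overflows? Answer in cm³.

The cup also expands: β_container ≈ 3α = 2.79×10⁻⁵ /K
Net overflow = V₀(β_liq − 3α_cont)ΔT
β − 3α = 9.90×10⁻⁴ − 2.79×10⁻⁵ = 9.621×10⁻⁴ /K; ΔT = 27.44 K
ΔV = 1030 × 9.621×10⁻⁴ × 27.44 = 27.2 cm³

27.2 cm³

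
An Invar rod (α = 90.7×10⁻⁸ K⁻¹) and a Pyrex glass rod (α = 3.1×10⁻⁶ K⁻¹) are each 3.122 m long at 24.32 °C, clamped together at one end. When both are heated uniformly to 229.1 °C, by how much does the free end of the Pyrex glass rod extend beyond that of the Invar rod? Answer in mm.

1.40 mm

ΔT = 204.78 K
Invar: ΔL = 90.7×10⁻⁸ × 3.122 m × 204.78 = 5.7987×10⁻⁴ m = 0.57987 mm
Pyrex glass: ΔL = 3.1×10⁻⁶ × 3.122 m × 204.78 = 1.9819×10⁻³ m = 1.9819 mm
difference = 1.9819 − 0.57987 = 1.40203 mm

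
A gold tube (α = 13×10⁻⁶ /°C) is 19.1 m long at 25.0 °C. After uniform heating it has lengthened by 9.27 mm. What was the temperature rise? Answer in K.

ΔT = 37.3 K

ΔL = αL₀ΔT ⇒ ΔT = ΔL / (αL₀)
ΔT = 9.27×10⁻³ m / (13×10⁻⁶ × 19.1 m) = 37.334 K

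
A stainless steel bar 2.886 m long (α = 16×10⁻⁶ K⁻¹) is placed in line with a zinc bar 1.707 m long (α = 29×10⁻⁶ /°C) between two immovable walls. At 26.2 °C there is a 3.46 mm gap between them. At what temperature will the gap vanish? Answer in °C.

α₁L₁ = 4.6176×10⁻⁵ m/K, α₂L₂ = 4.9503×10⁻⁵ m/K → total 9.5679×10⁻⁵ m/K
ΔT = g/(α₁L₁+α₂L₂) = 3.46×10⁻³ / 9.5679×10⁻⁵ = 36.163 K
T = 26.2 + 36.163 = 62.363 °C

T = 62.4 °C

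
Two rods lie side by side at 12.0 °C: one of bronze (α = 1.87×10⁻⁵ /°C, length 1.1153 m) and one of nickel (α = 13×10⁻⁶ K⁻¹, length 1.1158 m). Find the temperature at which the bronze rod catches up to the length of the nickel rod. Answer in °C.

L₁(1 + α₁ΔT) = L₂(1 + α₂ΔT) ⇒ ΔT = (L₂ − L₁)/(α₁L₁ − α₂L₂)
L₂ − L₁ = 1.1158 − 1.1153 = 5.00×10⁻⁴ m
α₁L₁ − α₂L₂ = 1.87×10⁻⁵×1.1153 − 13×10⁻⁶×1.1158 = 6.35071×10⁻⁶ m/K
ΔT = 5.00×10⁻⁴ / 6.35071×10⁻⁶ = 78.7314 K
T = 12.0 + 78.7314 = 90.7314 °C

T = 90.73 °C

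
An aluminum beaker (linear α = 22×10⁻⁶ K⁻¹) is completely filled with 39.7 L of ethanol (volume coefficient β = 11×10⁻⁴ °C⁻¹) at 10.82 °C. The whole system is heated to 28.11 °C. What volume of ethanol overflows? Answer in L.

The beaker also expands: β_container ≈ 3α = 6.6×10⁻⁵ /K
Net overflow = V₀(β_liq − 3α_cont)ΔT
β − 3α = 1.10×10⁻³ − 6.6×10⁻⁵ = 1.034×10⁻³ /K; ΔT = 17.29 K
ΔV = 39.7 × 1.034×10⁻³ × 17.29 = 0.710 L

0.710 L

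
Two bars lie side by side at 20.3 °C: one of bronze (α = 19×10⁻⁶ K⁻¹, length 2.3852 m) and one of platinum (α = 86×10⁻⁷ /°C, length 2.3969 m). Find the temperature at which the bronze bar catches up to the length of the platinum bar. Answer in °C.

T = 493.9 °C

Equal length when α₁L₁ΔT − α₂L₂ΔT = L₂ − L₁ = 1.17×10⁻² m
α₁L₁ = 4.53188×10⁻⁵, α₂L₂ = 2.061334×10⁻⁵ → Δ(αL) = 2.470546×10⁻⁵ m/K
ΔT = 1.17×10⁻² / 2.470546×10⁻⁵ = 473.580 K, so T = 20.3 + 473.580 = 493.880 °C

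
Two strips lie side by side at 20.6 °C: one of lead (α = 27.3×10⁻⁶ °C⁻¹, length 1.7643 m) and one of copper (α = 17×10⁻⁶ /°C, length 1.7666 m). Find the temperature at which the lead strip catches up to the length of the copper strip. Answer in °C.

Equal length when α₁L₁ΔT − α₂L₂ΔT = L₂ − L₁ = 2.30×10⁻³ m
α₁L₁ = 4.816539×10⁻⁵, α₂L₂ = 3.00322×10⁻⁵ → Δ(αL) = 1.813319×10⁻⁵ m/K
ΔT = 2.30×10⁻³ / 1.813319×10⁻⁵ = 126.839 K, so T = 20.6 + 126.839 = 147.439 °C

T = 147.4 °C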